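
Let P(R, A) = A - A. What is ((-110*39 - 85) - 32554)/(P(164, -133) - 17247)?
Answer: 36929/17247 ≈ 2.1412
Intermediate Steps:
P(R, A) = 0
((-110*39 - 85) - 32554)/(P(164, -133) - 17247) = ((-110*39 - 85) - 32554)/(0 - 17247) = ((-4290 - 85) - 32554)/(-17247) = (-4375 - 32554)*(-1/17247) = -36929*(-1/17247) = 36929/17247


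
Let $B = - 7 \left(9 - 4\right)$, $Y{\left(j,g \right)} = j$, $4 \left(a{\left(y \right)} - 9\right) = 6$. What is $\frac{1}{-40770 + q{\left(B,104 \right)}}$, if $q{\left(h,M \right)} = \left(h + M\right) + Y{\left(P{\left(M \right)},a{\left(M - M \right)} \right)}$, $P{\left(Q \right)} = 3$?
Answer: $- \frac{1}{40698} \approx -2.4571 \cdot 10^{-5}$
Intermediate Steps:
$a{\left(y \right)} = \frac{21}{2}$ ($a{\left(y \right)} = 9 + \frac{1}{4} \cdot 6 = 9 + \frac{3}{2} = \frac{21}{2}$)
$B = -35$ ($B = \left(-7\right) 5 = -35$)
$q{\left(h,M \right)} = 3 + M + h$ ($q{\left(h,M \right)} = \left(h + M\right) + 3 = \left(M + h\right) + 3 = 3 + M + h$)
$\frac{1}{-40770 + q{\left(B,104 \right)}} = \frac{1}{-40770 + \left(3 + 104 - 35\right)} = \frac{1}{-40770 + 72} = \frac{1}{-40698} = - \frac{1}{40698}$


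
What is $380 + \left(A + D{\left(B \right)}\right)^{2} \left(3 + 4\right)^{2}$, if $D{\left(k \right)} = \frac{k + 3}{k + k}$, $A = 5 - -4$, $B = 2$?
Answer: $\frac{88449}{16} \approx 5528.1$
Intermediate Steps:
$A = 9$ ($A = 5 + 4 = 9$)
$D{\left(k \right)} = \frac{3 + k}{2 k}$
$380 + \left(A + D{\left(B \right)}\right)^{2} \left(3 + 4\right)^{2} = 380 + \left(9 + \frac{3 + 2}{2 \cdot 2}\right)^{2} \left(3 + 4\right)^{2} = 380 + \left(9 + \frac{1}{2} \cdot \frac{1}{2} \cdot 5\right)^{2} \cdot 7^{2} = 380 + \left(9 + \frac{5}{4}\right)^{2} \cdot 49 = 380 + \left(\frac{41}{4}\right)^{2} \cdot 49 = 380 + \frac{1681}{16} \cdot 49 = 380 + \frac{82369}{16} = \frac{88449}{16}$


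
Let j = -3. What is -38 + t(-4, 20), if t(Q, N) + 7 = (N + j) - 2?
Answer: -30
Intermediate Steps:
t(Q, N) = -12 + N (t(Q, N) = -7 + ((N - 3) - 2) = -7 + ((-3 + N) - 2) = -7 + (-5 + N) = -12 + N)
-38 + t(-4, 20) = -38 + (-12 + 20) = -38 + 8 = -30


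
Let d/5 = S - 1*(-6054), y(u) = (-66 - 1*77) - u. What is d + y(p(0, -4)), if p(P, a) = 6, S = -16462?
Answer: -52189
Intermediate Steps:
y(u) = -143 - u (y(u) = (-66 - 77) - u = -143 - u)
d = -52040 (d = 5*(-16462 - 1*(-6054)) = 5*(-16462 + 6054) = 5*(-10408) = -52040)
d + y(p(0, -4)) = -52040 + (-143 - 1*6) = -52040 + (-143 - 6) = -52040 - 149 = -52189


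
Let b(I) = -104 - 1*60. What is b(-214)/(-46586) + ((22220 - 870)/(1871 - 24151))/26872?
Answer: 4859676357/1394570917088 ≈ 0.0034847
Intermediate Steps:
b(I) = -164 (b(I) = -104 - 60 = -164)
b(-214)/(-46586) + ((22220 - 870)/(1871 - 24151))/26872 = -164/(-46586) + ((22220 - 870)/(1871 - 24151))/26872 = -164*(-1/46586) + (21350/(-22280))*(1/26872) = 82/23293 + (21350*(-1/22280))*(1/26872) = 82/23293 - 2135/2228*1/26872 = 82/23293 - 2135/59870816 = 4859676357/1394570917088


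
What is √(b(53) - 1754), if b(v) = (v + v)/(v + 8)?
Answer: 2*I*√1630042/61 ≈ 41.86*I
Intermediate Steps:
b(v) = 2*v/(8 + v) (b(v) = (2*v)/(8 + v) = 2*v/(8 + v))
√(b(53) - 1754) = √(2*53/(8 + 53) - 1754) = √(2*53/61 - 1754) = √(2*53*(1/61) - 1754) = √(106/61 - 1754) = √(-106888/61) = 2*I*√1630042/61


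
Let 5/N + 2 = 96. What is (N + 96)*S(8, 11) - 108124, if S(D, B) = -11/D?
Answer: -81408567/752 ≈ -1.0826e+5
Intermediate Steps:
N = 5/94 (N = 5/(-2 + 96) = 5/94 ≈ 0.053191)
(N + 96)*S(8, 11) - 108124 = (5/94 + 96)*(-11/8) - 108124 = 9029*(-11*⅛)/94 - 108124 = (9029/94)*(-11/8) - 108124 = -99319/752 - 108124 = -81408567/752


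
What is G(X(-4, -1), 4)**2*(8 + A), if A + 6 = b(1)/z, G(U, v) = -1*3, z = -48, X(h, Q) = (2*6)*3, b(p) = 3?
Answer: 279/16 ≈ 17.438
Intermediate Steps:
X(h, Q) = 36 (X(h, Q) = 12*3 = 36)
G(U, v) = -3
A = -97/16 (A = -6 + 3/(-48) = -6 + 3*(-1/48) = -6 - 1/16 = -97/16 ≈ -6.0625)
G(X(-4, -1), 4)**2*(8 + A) = (-3)**2*(8 - 97/16) = 9*(31/16) = 279/16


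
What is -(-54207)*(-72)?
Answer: -3902904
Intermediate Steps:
-(-54207)*(-72) = -54207*72 = -3902904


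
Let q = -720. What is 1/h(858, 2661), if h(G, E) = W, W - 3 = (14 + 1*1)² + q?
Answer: -1/492 ≈ -0.0020325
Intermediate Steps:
W = -492 (W = 3 + ((14 + 1*1)² - 720) = 3 + ((14 + 1)² - 720) = 3 + (15² - 720) = 3 + (225 - 720) = 3 - 495 = -492)
h(G, E) = -492
1/h(858, 2661) = 1/(-492) = -1/492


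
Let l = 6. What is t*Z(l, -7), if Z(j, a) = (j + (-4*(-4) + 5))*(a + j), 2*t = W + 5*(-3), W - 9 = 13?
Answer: -189/2 ≈ -94.500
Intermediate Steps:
W = 22 (W = 9 + 13 = 22)
t = 7/2 (t = (22 + 5*(-3))/2 = (22 - 15)/2 = (1/2)*7 = 7/2 ≈ 3.5000)
Z(j, a) = (21 + j)*(a + j) (Z(j, a) = (j + (16 + 5))*(a + j) = (j + 21)*(a + j) = (21 + j)*(a + j))
t*Z(l, -7) = 7*(6**2 + 21*(-7) + 21*6 - 7*6)/2 = 7*(36 - 147 + 126 - 42)/2 = (7/2)*(-27) = -189/2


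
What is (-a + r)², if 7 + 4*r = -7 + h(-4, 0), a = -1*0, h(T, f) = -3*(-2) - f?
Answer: 4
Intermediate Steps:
h(T, f) = 6 - f
a = 0
r = -2 (r = -7/4 + (-7 + (6 - 1*0))/4 = -7/4 + (-7 + (6 + 0))/4 = -7/4 + (-7 + 6)/4 = -7/4 + (¼)*(-1) = -7/4 - ¼ = -2)
(-a + r)² = (-1*0 - 2)² = (0 - 2)² = (-2)² = 4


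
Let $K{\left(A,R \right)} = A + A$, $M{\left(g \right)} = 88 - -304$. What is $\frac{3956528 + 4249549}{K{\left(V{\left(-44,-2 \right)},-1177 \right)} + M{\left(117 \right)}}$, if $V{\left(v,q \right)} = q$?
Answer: $\frac{8206077}{388} \approx 21150.0$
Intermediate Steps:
$M{\left(g \right)} = 392$ ($M{\left(g \right)} = 88 + 304 = 392$)
$K{\left(A,R \right)} = 2 A$
$\frac{3956528 + 4249549}{K{\left(V{\left(-44,-2 \right)},-1177 \right)} + M{\left(117 \right)}} = \frac{3956528 + 4249549}{2 \left(-2\right) + 392} = \frac{8206077}{-4 + 392} = \frac{8206077}{388}$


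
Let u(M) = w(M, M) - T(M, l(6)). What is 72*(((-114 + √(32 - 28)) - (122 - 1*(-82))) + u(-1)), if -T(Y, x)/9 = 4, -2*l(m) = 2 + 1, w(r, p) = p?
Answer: -20232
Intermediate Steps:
l(m) = -3/2 (l(m) = -(2 + 1)/2 = -½*3 = -3/2)
T(Y, x) = -36 (T(Y, x) = -9*4 = -36)
u(M) = 36 + M (u(M) = M - 1*(-36) = M + 36 = 36 + M)
72*(((-114 + √(32 - 28)) - (122 - 1*(-82))) + u(-1)) = 72*(((-114 + √(32 - 28)) - (122 - 1*(-82))) + (36 - 1)) = 72*(((-114 + √4) - (122 + 82)) + 35) = 72*(((-114 + 2) - 1*204) + 35) = 72*((-112 - 204) + 35) = 72*(-316 + 35) = 72*(-281) = -20232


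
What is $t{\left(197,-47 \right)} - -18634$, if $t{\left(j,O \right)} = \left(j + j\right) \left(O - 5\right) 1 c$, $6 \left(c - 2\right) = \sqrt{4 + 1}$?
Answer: $-22342 - \frac{10244 \sqrt{5}}{3} \approx -29977.0$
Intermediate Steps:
$c = 2 + \frac{\sqrt{5}}{6}$ ($c = 2 + \frac{\sqrt{4 + 1}}{6} = 2 + \frac{\sqrt{5}}{6} \approx 2.3727$)
$t{\left(j,O \right)} = 2 j \left(-5 + O\right) \left(2 + \frac{\sqrt{5}}{6}\right)$ ($t{\left(j,O \right)} = \left(j + j\right) \left(O - 5\right) 1 \left(2 + \frac{\sqrt{5}}{6}\right) = 2 j \left(-5 + O\right) 1 \left(2 + \frac{\sqrt{5}}{6}\right) = 2 j \left(-5 + O\right) \left(2 + \frac{\sqrt{5}}{6}\right)$)
$t{\left(197,-47 \right)} - -18634 = \frac{1}{3} \cdot 197 \left(-5 - 47\right) \left(12 + \sqrt{5}\right) - -18634 = \frac{1}{3} \cdot 197 \left(-52\right) \left(12 + \sqrt{5}\right) + 18634 = \left(-40976 - \frac{10244 \sqrt{5}}{3}\right) + 18634 = -22342 - \frac{10244 \sqrt{5}}{3}$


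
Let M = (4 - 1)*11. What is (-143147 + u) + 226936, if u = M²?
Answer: 84878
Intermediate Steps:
M = 33 (M = 3*11 = 33)
u = 1089 (u = 33² = 1089)
(-143147 + u) + 226936 = (-143147 + 1089) + 226936 = -142058 + 226936 = 84878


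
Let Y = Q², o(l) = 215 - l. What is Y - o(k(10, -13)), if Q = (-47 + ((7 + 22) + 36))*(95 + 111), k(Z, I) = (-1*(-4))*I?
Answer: 13748997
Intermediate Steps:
k(Z, I) = 4*I
Q = 3708 (Q = (-47 + (29 + 36))*206 = (-47 + 65)*206 = 18*206 = 3708)
Y = 13749264 (Y = 3708² = 13749264)
Y - o(k(10, -13)) = 13749264 - (215 - 4*(-13)) = 13749264 - (215 - 1*(-52)) = 13749264 - (215 + 52) = 13749264 - 1*267 = 13749264 - 267 = 13748997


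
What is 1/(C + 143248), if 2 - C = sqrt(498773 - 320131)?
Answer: 71625/10260191929 + sqrt(178642)/20520383858 ≈ 7.0015e-6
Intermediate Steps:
C = 2 - sqrt(178642) (C = 2 - sqrt(498773 - 320131) = 2 - sqrt(178642) ≈ -420.66)
1/(C + 143248) = 1/((2 - sqrt(178642)) + 143248) = 1/(143250 - sqrt(178642))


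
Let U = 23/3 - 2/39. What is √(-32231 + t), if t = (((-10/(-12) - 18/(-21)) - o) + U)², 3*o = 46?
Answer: I*√1066416235/182 ≈ 179.43*I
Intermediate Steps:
o = 46/3 (o = (⅓)*46 = 46/3 ≈ 15.333)
U = 99/13 (U = 23*(⅓) - 2*1/39 = 23/3 - 2/39 = 99/13 ≈ 7.6154)
t = 1203409/33124 (t = (((-10/(-12) - 18/(-21)) - 1*46/3) + 99/13)² = (((-10*(-1/12) - 18*(-1/21)) - 46/3) + 99/13)² = (((⅚ + 6/7) - 46/3) + 99/13)² = ((71/42 - 46/3) + 99/13)² = (-191/14 + 99/13)² = (-1097/182)² = 1203409/33124 ≈ 36.330)
√(-32231 + t) = √(-32231 + 1203409/33124) = √(-1066416235/33124) = I*√1066416235/182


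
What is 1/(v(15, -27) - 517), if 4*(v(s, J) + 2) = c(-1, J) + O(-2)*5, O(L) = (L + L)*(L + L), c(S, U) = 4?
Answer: -1/498 ≈ -0.0020080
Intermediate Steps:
O(L) = 4*L² (O(L) = (2*L)*(2*L) = 4*L²)
v(s, J) = 19 (v(s, J) = -2 + (4 + (4*(-2)²)*5)/4 = -2 + (4 + (4*4)*5)/4 = -2 + (4 + 16*5)/4 = -2 + (4 + 80)/4 = -2 + (¼)*84 = -2 + 21 = 19)
1/(v(15, -27) - 517) = 1/(19 - 517) = 1/(-498) = -1/498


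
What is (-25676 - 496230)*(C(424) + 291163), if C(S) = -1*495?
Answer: -151701373208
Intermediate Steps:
C(S) = -495
(-25676 - 496230)*(C(424) + 291163) = (-25676 - 496230)*(-495 + 291163) = -521906*290668 = -151701373208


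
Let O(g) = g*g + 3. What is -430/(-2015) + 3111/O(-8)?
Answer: 1259495/27001 ≈ 46.646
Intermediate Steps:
O(g) = 3 + g² (O(g) = g² + 3 = 3 + g²)
-430/(-2015) + 3111/O(-8) = -430/(-2015) + 3111/(3 + (-8)²) = -430*(-1/2015) + 3111/(3 + 64) = 86/403 + 3111/67 = 1259495/27001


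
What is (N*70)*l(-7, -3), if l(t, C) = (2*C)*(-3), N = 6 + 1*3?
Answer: 11340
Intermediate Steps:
N = 9 (N = 6 + 3 = 9)
l(t, C) = -6*C
(N*70)*l(-7, -3) = (9*70)*(-6*(-3)) = 630*18 = 11340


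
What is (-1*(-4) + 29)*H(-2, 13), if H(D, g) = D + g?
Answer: 363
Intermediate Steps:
(-1*(-4) + 29)*H(-2, 13) = (-1*(-4) + 29)*(-2 + 13) = (4 + 29)*11 = 33*11 = 363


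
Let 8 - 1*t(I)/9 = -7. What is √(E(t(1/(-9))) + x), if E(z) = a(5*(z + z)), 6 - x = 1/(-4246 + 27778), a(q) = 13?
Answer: √2630330481/11766 ≈ 4.3589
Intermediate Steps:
t(I) = 135 (t(I) = 72 - 9*(-7) = 72 + 63 = 135)
x = 141191/23532 (x = 6 - 1/(-4246 + 27778) = 6 - 1/23532 = 141191/23532 ≈ 6.0000)
E(z) = 13
√(E(t(1/(-9))) + x) = √(13 + 141191/23532) = √(447107/23532) = √2630330481/11766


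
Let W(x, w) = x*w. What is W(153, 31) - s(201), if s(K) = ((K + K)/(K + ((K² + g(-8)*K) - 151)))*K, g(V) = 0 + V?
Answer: 184151547/38843 ≈ 4740.9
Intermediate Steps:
g(V) = V
s(K) = 2*K²/(-151 + K² - 7*K) (s(K) = ((K + K)/(K + ((K² - 8*K) - 151)))*K = ((2*K)/(K + (-151 + K² - 8*K)))*K = ((2*K)/(-151 + K² - 7*K))*K = (2*K/(-151 + K² - 7*K))*K = 2*K²/(-151 + K² - 7*K))
W(x, w) = w*x
W(153, 31) - s(201) = 31*153 - 2*201²/(-151 + 201² - 7*201) = 4743 - 2*40401/(-151 + 40401 - 1407) = 4743 - 2*40401/38843 = 4743 - 1*80802/38843 = 4743 - 80802/38843 = 184151547/38843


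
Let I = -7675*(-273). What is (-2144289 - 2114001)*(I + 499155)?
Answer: -11047835324700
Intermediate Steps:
I = 2095275
(-2144289 - 2114001)*(I + 499155) = (-2144289 - 2114001)*(2095275 + 499155) = -4258290*2594430 = -11047835324700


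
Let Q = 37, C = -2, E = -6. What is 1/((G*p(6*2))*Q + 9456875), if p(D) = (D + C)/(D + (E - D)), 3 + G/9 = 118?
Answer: 1/9393050 ≈ 1.0646e-7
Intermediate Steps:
G = 1035 (G = -27 + 9*118 = -27 + 1062 = 1035)
p(D) = 1/3 - D/6 (p(D) = (D - 2)/(D + (-6 - D)) = (-2 + D)/(-6) = (-2 + D)*(-1/6) = 1/3 - D/6)
1/((G*p(6*2))*Q + 9456875) = 1/((1035*(1/3 - 2))*37 + 9456875) = 1/((1035*(-5/3))*37 + 9456875) = 1/(-1725*37 + 9456875) = 1/(-63825 + 9456875) = 1/9393050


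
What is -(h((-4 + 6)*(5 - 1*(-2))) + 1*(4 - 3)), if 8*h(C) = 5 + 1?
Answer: -7/4 ≈ -1.7500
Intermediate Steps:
h(C) = ¾ (h(C) = (5 + 1)/8 = (⅛)*6 = ¾)
-(h((-4 + 6)*(5 - 1*(-2))) + 1*(4 - 3)) = -(¾ + 1*(4 - 3)) = -(¾ + 1*1) = -(¾ + 1) = -1*7/4 = -7/4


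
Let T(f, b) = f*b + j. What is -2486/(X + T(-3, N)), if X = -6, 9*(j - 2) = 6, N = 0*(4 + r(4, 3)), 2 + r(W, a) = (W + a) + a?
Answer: 3729/5 ≈ 745.80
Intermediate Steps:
r(W, a) = -2 + W + 2*a (r(W, a) = -2 + ((W + a) + a) = -2 + (W + 2*a) = -2 + W + 2*a)
N = 0 (N = 0*(4 + (-2 + 4 + 2*3)) = 0*(4 + (-2 + 4 + 6)) = 0*(4 + 8) = 0*12 = 0)
j = 8/3 (j = 2 + (1/9)*6 = 2 + 2/3 = 8/3 ≈ 2.6667)
T(f, b) = 8/3 + b*f (T(f, b) = f*b + 8/3 = b*f + 8/3 = 8/3 + b*f)
-2486/(X + T(-3, N)) = -2486/(-6 + (8/3 + 0*(-3))) = -2486/(-6 + (8/3 + 0)) = -2486/(-6 + 8/3) = -2486/(-10/3) = -2486*(-3/10) = 3729/5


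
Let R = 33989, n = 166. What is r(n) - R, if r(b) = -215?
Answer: -34204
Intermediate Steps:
r(n) - R = -215 - 1*33989 = -215 - 33989 = -34204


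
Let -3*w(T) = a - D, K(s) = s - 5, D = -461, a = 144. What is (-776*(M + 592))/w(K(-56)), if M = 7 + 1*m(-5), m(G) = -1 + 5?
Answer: 1403784/605 ≈ 2320.3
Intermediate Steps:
m(G) = 4
K(s) = -5 + s
w(T) = -605/3 (w(T) = -(144 - 1*(-461))/3 = -(144 + 461)/3 = -⅓*605 = -605/3)
M = 11 (M = 7 + 1*4 = 7 + 4 = 11)
(-776*(M + 592))/w(K(-56)) = (-776*(11 + 592))/(-605/3) = -776*603*(-3/605) = -467928*(-3/605) = 1403784/605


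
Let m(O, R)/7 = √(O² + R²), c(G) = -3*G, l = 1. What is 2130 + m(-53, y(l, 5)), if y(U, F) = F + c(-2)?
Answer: 2130 + 7*√2930 ≈ 2508.9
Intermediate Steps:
y(U, F) = 6 + F (y(U, F) = F - 3*(-2) = F + 6 = 6 + F)
m(O, R) = 7*√(O² + R²)
2130 + m(-53, y(l, 5)) = 2130 + 7*√((-53)² + (6 + 5)²) = 2130 + 7*√(2809 + 11²) = 2130 + 7*√(2809 + 121) = 2130 + 7*√2930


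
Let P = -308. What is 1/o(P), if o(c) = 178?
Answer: 1/178 ≈ 0.0056180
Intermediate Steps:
1/o(P) = 1/178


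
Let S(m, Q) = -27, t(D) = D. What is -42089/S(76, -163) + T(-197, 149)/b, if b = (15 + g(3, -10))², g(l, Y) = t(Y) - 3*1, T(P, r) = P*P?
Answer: 1216199/108 ≈ 11261.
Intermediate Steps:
T(P, r) = P²
g(l, Y) = -3 + Y (g(l, Y) = Y - 3*1 = Y - 3 = -3 + Y)
b = 4 (b = (15 + (-3 - 10))² = (15 - 13)² = 2² = 4)
-42089/S(76, -163) + T(-197, 149)/b = -42089/(-27) + (-197)²/4 = -42089*(-1/27) + 38809*(¼) = 42089/27 + 38809/4 = 1216199/108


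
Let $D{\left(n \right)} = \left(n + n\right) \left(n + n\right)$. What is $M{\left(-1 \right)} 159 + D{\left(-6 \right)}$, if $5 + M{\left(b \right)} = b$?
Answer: $-810$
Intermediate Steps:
$M{\left(b \right)} = -5 + b$
$D{\left(n \right)} = 4 n^{2}$ ($D{\left(n \right)} = 2 n 2 n = 4 n^{2}$)
$M{\left(-1 \right)} 159 + D{\left(-6 \right)} = \left(-5 - 1\right) 159 + 4 \left(-6\right)^{2} = \left(-6\right) 159 + 4 \cdot 36 = -954 + 144 = -810$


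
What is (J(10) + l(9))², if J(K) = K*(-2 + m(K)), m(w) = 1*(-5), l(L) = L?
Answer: 3721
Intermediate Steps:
m(w) = -5
J(K) = -7*K (J(K) = K*(-2 - 5) = K*(-7) = -7*K)
(J(10) + l(9))² = (-7*10 + 9)² = (-70 + 9)² = (-61)² = 3721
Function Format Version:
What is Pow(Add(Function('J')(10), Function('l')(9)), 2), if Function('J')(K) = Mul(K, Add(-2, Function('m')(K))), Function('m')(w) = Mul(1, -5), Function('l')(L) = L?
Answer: 3721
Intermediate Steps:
Function('m')(w) = -5
Function('J')(K) = Mul(-7, K) (Function('J')(K) = Mul(K, Add(-2, -5)) = Mul(K, -7) = Mul(-7, K))
Pow(Add(Function('J')(10), Function('l')(9)), 2) = Pow(Add(Mul(-7, 10), 9), 2) = Pow(Add(-70, 9), 2) = Pow(-61, 2) = 3721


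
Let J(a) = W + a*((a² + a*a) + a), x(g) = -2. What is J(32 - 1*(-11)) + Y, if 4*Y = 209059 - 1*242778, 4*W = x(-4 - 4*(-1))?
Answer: 609731/4 ≈ 1.5243e+5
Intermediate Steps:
W = -½ (W = (¼)*(-2) = -½ ≈ -0.50000)
J(a) = -½ + a*(a + 2*a²) (J(a) = -½ + a*((a² + a*a) + a) = -½ + a*((a² + a²) + a) = -½ + a*(2*a² + a) = -½ + a*(a + 2*a²))
Y = -33719/4 (Y = (209059 - 1*242778)/4 = (209059 - 242778)/4 = (¼)*(-33719) = -33719/4 ≈ -8429.8)
J(32 - 1*(-11)) + Y = (-½ + (32 - 1*(-11))² + 2*(32 - 1*(-11))³) - 33719/4 = (-½ + (32 + 11)² + 2*(32 + 11)³) - 33719/4 = (-½ + 43² + 2*43³) - 33719/4 = (-½ + 1849 + 2*79507) - 33719/4 = (-½ + 1849 + 159014) - 33719/4 = 321725/2 - 33719/4 = 609731/4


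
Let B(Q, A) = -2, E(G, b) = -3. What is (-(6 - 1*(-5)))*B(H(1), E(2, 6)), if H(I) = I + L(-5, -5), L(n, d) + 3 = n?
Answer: 22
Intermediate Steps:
L(n, d) = -3 + n
H(I) = -8 + I (H(I) = I + (-3 - 5) = I - 8 = -8 + I)
(-(6 - 1*(-5)))*B(H(1), E(2, 6)) = -(6 - 1*(-5))*(-2) = -(6 + 5)*(-2) = -1*11*(-2) = -11*(-2) = 22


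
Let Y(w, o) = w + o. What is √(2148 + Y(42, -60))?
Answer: √2130 ≈ 46.152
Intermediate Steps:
Y(w, o) = o + w
√(2148 + Y(42, -60)) = √(2148 + (-60 + 42)) = √(2148 - 18) = √2130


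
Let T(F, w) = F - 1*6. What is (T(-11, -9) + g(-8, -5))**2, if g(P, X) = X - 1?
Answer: 529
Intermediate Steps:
T(F, w) = -6 + F (T(F, w) = F - 6 = -6 + F)
g(P, X) = -1 + X
(T(-11, -9) + g(-8, -5))**2 = ((-6 - 11) + (-1 - 5))**2 = (-17 - 6)**2 = (-23)**2 = 529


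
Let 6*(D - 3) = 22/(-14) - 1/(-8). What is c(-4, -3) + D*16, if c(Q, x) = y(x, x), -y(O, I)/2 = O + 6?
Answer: 267/7 ≈ 38.143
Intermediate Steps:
y(O, I) = -12 - 2*O (y(O, I) = -2*(O + 6) = -2*(6 + O) = -12 - 2*O)
c(Q, x) = -12 - 2*x
D = 309/112 (D = 3 + (22/(-14) - 1/(-8))/6 = 3 + (22*(-1/14) - 1*(-1/8))/6 = 3 + (-11/7 + 1/8)/6 = 3 + (1/6)*(-81/56) = 3 - 27/112 = 309/112 ≈ 2.7589)
c(-4, -3) + D*16 = (-12 - 2*(-3)) + (309/112)*16 = (-12 + 6) + 309/7 = -6 + 309/7 = 267/7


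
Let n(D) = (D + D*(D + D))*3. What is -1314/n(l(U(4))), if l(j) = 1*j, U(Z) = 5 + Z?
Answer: -146/57 ≈ -2.5614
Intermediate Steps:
l(j) = j
n(D) = 3*D + 6*D**2 (n(D) = (D + D*(2*D))*3 = (D + 2*D**2)*3 = 3*D + 6*D**2)
-1314/n(l(U(4))) = -1314*1/(3*(1 + 2*(5 + 4))*(5 + 4)) = -1314*1/(27*(1 + 2*9)) = -1314*1/(27*(1 + 18)) = -1314/(3*9*19) = -1314/513 = -1314*1/513 = -146/57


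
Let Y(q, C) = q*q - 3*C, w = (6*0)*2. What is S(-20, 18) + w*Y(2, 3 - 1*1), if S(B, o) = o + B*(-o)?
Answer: 378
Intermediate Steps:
w = 0 (w = 0*2 = 0)
Y(q, C) = q² - 3*C
S(B, o) = o - B*o
S(-20, 18) + w*Y(2, 3 - 1*1) = 18*(1 - 1*(-20)) + 0*(2² - 3*(3 - 1*1)) = 18*(1 + 20) + 0*(4 - 3*(3 - 1)) = 18*21 + 0*(4 - 3*2) = 378 + 0*(4 - 6) = 378 + 0*(-2) = 378 + 0 = 378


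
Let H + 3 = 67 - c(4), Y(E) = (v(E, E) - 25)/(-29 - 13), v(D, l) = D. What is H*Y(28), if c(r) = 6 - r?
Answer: -31/7 ≈ -4.4286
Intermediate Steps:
Y(E) = 25/42 - E/42 (Y(E) = (E - 25)/(-29 - 13) = (-25 + E)/(-42) = (-25 + E)*(-1/42) = 25/42 - E/42)
H = 62 (H = -3 + (67 - (6 - 1*4)) = -3 + (67 - (6 - 4)) = -3 + (67 - 1*2) = -3 + (67 - 2) = -3 + 65 = 62)
H*Y(28) = 62*(25/42 - 1/42*28) = 62*(25/42 - ⅔) = 62*(-1/14) = -31/7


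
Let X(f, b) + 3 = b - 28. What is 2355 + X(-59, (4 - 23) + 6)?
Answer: 2311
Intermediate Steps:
X(f, b) = -31 + b (X(f, b) = -3 + (b - 28) = -3 + (-28 + b) = -31 + b)
2355 + X(-59, (4 - 23) + 6) = 2355 + (-31 + ((4 - 23) + 6)) = 2355 + (-31 + (-19 + 6)) = 2355 + (-31 - 13) = 2355 - 44 = 2311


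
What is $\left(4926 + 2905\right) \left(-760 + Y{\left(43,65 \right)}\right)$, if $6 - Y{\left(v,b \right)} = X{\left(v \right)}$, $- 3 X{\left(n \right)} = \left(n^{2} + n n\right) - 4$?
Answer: $\frac{11213992}{3} \approx 3.738 \cdot 10^{6}$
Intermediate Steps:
$X{\left(n \right)} = \frac{4}{3} - \frac{2 n^{2}}{3}$ ($X{\left(n \right)} = - \frac{\left(n^{2} + n n\right) - 4}{3} = - \frac{\left(n^{2} + n^{2}\right) - 4}{3} = - \frac{2 n^{2} - 4}{3} = - \frac{-4 + 2 n^{2}}{3} = \frac{4}{3} - \frac{2 n^{2}}{3}$)
$Y{\left(v,b \right)} = \frac{14}{3} + \frac{2 v^{2}}{3}$ ($Y{\left(v,b \right)} = 6 - \left(\frac{4}{3} - \frac{2 v^{2}}{3}\right) = 6 + \left(- \frac{4}{3} + \frac{2 v^{2}}{3}\right) = \frac{14}{3} + \frac{2 v^{2}}{3}$)
$\left(4926 + 2905\right) \left(-760 + Y{\left(43,65 \right)}\right) = \left(4926 + 2905\right) \left(-760 + \left(\frac{14}{3} + \frac{2 \cdot 43^{2}}{3}\right)\right) = 7831 \left(-760 + \left(\frac{14}{3} + \frac{2}{3} \cdot 1849\right)\right) = 7831 \left(-760 + \left(\frac{14}{3} + \frac{3698}{3}\right)\right) = 7831 \left(-760 + \frac{3712}{3}\right) = 7831 \cdot \frac{1432}{3} = \frac{11213992}{3}$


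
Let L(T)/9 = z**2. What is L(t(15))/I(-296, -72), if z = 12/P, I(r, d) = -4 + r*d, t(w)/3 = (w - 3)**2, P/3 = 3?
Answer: 4/5327 ≈ 0.00075089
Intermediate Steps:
P = 9 (P = 3*3 = 9)
t(w) = 3*(-3 + w)**2 (t(w) = 3*(w - 3)**2 = 3*(-3 + w)**2)
I(r, d) = -4 + d*r
z = 4/3 (z = 12/9 = 12*(1/9) = 4/3 ≈ 1.3333)
L(T) = 16 (L(T) = 9*(4/3)**2 = 9*(16/9) = 16)
L(t(15))/I(-296, -72) = 16/(-4 - 72*(-296)) = 16/(-4 + 21312) = 16/21308 = 16*(1/21308) = 4/5327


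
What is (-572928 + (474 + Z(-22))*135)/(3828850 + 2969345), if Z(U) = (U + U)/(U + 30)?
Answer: -339787/4532130 ≈ -0.074973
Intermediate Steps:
Z(U) = 2*U/(30 + U) (Z(U) = (2*U)/(30 + U) = 2*U/(30 + U))
(-572928 + (474 + Z(-22))*135)/(3828850 + 2969345) = (-572928 + (474 + 2*(-22)/(30 - 22))*135)/(3828850 + 2969345) = (-572928 + (474 + 2*(-22)/8)*135)/6798195 = (-572928 + (474 + 2*(-22)*(⅛))*135)*(1/6798195) = (-572928 + (474 - 11/2)*135)*(1/6798195) = (-572928 + (937/2)*135)*(1/6798195) = (-572928 + 126495/2)*(1/6798195) = -1019361/2*1/6798195 = -339787/4532130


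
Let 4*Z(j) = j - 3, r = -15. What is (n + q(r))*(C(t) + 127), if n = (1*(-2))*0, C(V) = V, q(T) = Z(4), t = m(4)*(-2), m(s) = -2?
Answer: 131/4 ≈ 32.750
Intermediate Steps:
Z(j) = -3/4 + j/4 (Z(j) = (j - 3)/4 = (-3 + j)/4 = -3/4 + j/4)
t = 4 (t = -2*(-2) = 4)
q(T) = 1/4 (q(T) = -3/4 + (1/4)*4 = -3/4 + 1 = 1/4)
n = 0 (n = -2*0 = 0)
(n + q(r))*(C(t) + 127) = (0 + 1/4)*(4 + 127) = (1/4)*131 = 131/4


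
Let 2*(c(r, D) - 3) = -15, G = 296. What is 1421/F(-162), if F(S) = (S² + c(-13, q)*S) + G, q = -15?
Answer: 1421/27269 ≈ 0.052110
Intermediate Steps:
c(r, D) = -9/2 (c(r, D) = 3 + (½)*(-15) = 3 - 15/2 = -9/2)
F(S) = 296 + S² - 9*S/2 (F(S) = (S² - 9*S/2) + 296 = 296 + S² - 9*S/2)
1421/F(-162) = 1421/(296 + (-162)² - 9/2*(-162)) = 1421/(296 + 26244 + 729) = 1421/27269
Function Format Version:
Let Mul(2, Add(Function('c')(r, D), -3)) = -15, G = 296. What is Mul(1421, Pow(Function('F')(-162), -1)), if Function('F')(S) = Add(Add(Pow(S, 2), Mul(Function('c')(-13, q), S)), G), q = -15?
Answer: Rational(1421, 27269) ≈ 0.052110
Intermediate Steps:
Function('c')(r, D) = Rational(-9, 2) (Function('c')(r, D) = Add(3, Mul(Rational(1, 2), -15)) = Add(3, Rational(-15, 2)) = Rational(-9, 2))
Function('F')(S) = Add(296, Pow(S, 2), Mul(Rational(-9, 2), S)) (Function('F')(S) = Add(Add(Pow(S, 2), Mul(Rational(-9, 2), S)), 296) = Add(296, Pow(S, 2), Mul(Rational(-9, 2), S)))
Mul(1421, Pow(Function('F')(-162), -1)) = Mul(1421, Pow(Add(296, Pow(-162, 2), Mul(Rational(-9, 2), -162)), -1)) = Mul(1421, Pow(Add(296, 26244, 729), -1)) = Mul(1421, Pow(27269, -1)) = Mul(1421, Rational(1, 27269)) = Rational(1421, 27269)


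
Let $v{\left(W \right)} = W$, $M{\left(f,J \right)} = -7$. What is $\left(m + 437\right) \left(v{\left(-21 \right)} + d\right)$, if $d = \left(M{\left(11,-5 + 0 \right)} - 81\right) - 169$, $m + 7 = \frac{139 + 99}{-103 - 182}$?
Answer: $- \frac{34002736}{285} \approx -1.1931 \cdot 10^{5}$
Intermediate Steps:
$m = - \frac{2233}{285}$ ($m = -7 + \frac{139 + 99}{-103 - 182} = -7 + \frac{238}{-285} = -7 + 238 \left(- \frac{1}{285}\right) = -7 - \frac{238}{285} = - \frac{2233}{285} \approx -7.8351$)
$d = -257$ ($d = \left(-7 - 81\right) - 169 = -88 - 169 = -257$)
$\left(m + 437\right) \left(v{\left(-21 \right)} + d\right) = \left(- \frac{2233}{285} + 437\right) \left(-21 - 257\right) = \frac{122312}{285} \left(-278\right) = - \frac{34002736}{285}$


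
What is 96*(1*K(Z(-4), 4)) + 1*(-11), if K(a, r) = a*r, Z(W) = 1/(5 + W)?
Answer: 373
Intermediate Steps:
96*(1*K(Z(-4), 4)) + 1*(-11) = 96*(1*(4/(5 - 4))) + 1*(-11) = 96*(1*(4/1)) - 11 = 96*(1*(1*4)) - 11 = 96*(1*4) - 11 = 96*4 - 11 = 384 - 11 = 373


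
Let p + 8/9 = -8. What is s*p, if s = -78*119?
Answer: 247520/3 ≈ 82507.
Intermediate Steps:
p = -80/9 (p = -8/9 - 8 = -80/9 ≈ -8.8889)
s = -9282
s*p = -9282*(-80/9) = 247520/3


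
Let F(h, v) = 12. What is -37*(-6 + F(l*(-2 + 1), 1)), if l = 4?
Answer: -222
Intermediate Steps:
-37*(-6 + F(l*(-2 + 1), 1)) = -37*(-6 + 12) = -37*6 = -222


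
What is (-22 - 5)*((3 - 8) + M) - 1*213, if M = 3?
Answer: -159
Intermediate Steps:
(-22 - 5)*((3 - 8) + M) - 1*213 = (-22 - 5)*((3 - 8) + 3) - 1*213 = -27*(-5 + 3) - 213 = -27*(-2) - 213 = 54 - 213 = -159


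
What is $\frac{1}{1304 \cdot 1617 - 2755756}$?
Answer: $- \frac{1}{647188} \approx -1.5451 \cdot 10^{-6}$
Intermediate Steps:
$\frac{1}{1304 \cdot 1617 - 2755756} = \frac{1}{2108568 - 2755756} = \frac{1}{-647188} = - \frac{1}{647188}$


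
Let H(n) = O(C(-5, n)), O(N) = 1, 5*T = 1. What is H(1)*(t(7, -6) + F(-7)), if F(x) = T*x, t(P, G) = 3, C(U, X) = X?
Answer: 8/5 ≈ 1.6000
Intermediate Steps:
T = ⅕ (T = (⅕)*1 = ⅕ ≈ 0.20000)
F(x) = x/5
H(n) = 1
H(1)*(t(7, -6) + F(-7)) = 1*(3 + (⅕)*(-7)) = 1*(3 - 7/5) = 1*(8/5) = 8/5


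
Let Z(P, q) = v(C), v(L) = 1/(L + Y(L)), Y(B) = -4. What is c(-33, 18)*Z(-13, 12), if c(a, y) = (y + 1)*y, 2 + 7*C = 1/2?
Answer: -4788/59 ≈ -81.153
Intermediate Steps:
C = -3/14 (C = -2/7 + (1/2)/7 = -2/7 + (1*(½))/7 = -2/7 + (⅐)*(½) = -2/7 + 1/14 = -3/14 ≈ -0.21429)
c(a, y) = y*(1 + y) (c(a, y) = (1 + y)*y = y*(1 + y))
v(L) = 1/(-4 + L) (v(L) = 1/(L - 4) = 1/(-4 + L))
Z(P, q) = -14/59 (Z(P, q) = 1/(-4 - 3/14) = 1/(-59/14) = -14/59)
c(-33, 18)*Z(-13, 12) = (18*(1 + 18))*(-14/59) = (18*19)*(-14/59) = 342*(-14/59) = -4788/59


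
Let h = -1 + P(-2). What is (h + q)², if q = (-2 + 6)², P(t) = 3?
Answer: 324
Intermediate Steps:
q = 16 (q = 4² = 16)
h = 2 (h = -1 + 3 = 2)
(h + q)² = (2 + 16)² = 18² = 324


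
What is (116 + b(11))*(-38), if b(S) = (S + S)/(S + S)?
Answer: -4446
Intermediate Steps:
b(S) = 1 (b(S) = (2*S)/((2*S)) = (2*S)*(1/(2*S)) = 1)
(116 + b(11))*(-38) = (116 + 1)*(-38) = 117*(-38) = -4446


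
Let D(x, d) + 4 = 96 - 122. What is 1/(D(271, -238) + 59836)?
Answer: 1/59806 ≈ 1.6721e-5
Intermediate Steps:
D(x, d) = -30 (D(x, d) = -4 + (96 - 122) = -4 - 26 = -30)
1/(D(271, -238) + 59836) = 1/(-30 + 59836) = 1/59806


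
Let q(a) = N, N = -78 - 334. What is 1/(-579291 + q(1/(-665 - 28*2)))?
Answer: -1/579703 ≈ -1.7250e-6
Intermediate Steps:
N = -412
q(a) = -412
1/(-579291 + q(1/(-665 - 28*2))) = 1/(-579291 - 412) = 1/(-579703) = -1/579703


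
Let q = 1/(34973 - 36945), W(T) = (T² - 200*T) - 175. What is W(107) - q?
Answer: -19968471/1972 ≈ -10126.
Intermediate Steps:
W(T) = -175 + T² - 200*T
q = -1/1972 (q = 1/(-1972) = -1/1972 ≈ -0.00050710)
W(107) - q = (-175 + 107² - 200*107) - 1*(-1/1972) = (-175 + 11449 - 21400) + 1/1972 = -10126 + 1/1972 = -19968471/1972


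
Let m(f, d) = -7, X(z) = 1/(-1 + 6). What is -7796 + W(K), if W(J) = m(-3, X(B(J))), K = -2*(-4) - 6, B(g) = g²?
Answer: -7803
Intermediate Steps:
X(z) = ⅕ (X(z) = 1/5 = ⅕)
K = 2 (K = 8 - 6 = 2)
W(J) = -7
-7796 + W(K) = -7796 - 7 = -7803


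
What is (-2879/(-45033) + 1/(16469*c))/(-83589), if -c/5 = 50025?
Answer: -439240351346/574302327511342375 ≈ -7.6482e-7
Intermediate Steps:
c = -250125 (c = -5*50025 = -250125)
(-2879/(-45033) + 1/(16469*c))/(-83589) = (-2879/(-45033) + 1/(16469*(-250125)))/(-83589) = (-2879*(-1/45033) + (1/16469)*(-1/250125))*(-1/83589) = (2879/45033 - 1/4119308625)*(-1/83589) = (1317721054038/20611647256625)*(-1/83589) = -439240351346/574302327511342375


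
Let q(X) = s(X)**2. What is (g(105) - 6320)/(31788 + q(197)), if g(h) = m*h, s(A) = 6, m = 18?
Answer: -2215/15912 ≈ -0.13920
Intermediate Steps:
q(X) = 36 (q(X) = 6**2 = 36)
g(h) = 18*h
(g(105) - 6320)/(31788 + q(197)) = (18*105 - 6320)/(31788 + 36) = (1890 - 6320)/31824 = -4430*1/31824 = -2215/15912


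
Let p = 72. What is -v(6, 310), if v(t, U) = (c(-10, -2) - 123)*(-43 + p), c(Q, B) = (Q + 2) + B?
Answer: 3857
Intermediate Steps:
c(Q, B) = 2 + B + Q (c(Q, B) = (2 + Q) + B = 2 + B + Q)
v(t, U) = -3857 (v(t, U) = ((2 - 2 - 10) - 123)*(-43 + 72) = (-10 - 123)*29 = -133*29 = -3857)
-v(6, 310) = -1*(-3857) = 3857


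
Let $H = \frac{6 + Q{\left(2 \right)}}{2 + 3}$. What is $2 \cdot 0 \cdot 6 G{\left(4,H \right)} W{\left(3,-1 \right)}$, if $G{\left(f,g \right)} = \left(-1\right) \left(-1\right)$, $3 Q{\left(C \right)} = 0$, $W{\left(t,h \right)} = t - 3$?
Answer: $0$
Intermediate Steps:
$W{\left(t,h \right)} = -3 + t$ ($W{\left(t,h \right)} = t - 3 = -3 + t$)
$Q{\left(C \right)} = 0$ ($Q{\left(C \right)} = \frac{1}{3} \cdot 0 = 0$)
$H = \frac{6}{5}$ ($H = \frac{6 + 0}{2 + 3} = \frac{6}{5} \approx 1.2$)
$G{\left(f,g \right)} = 1$
$2 \cdot 0 \cdot 6 G{\left(4,H \right)} W{\left(3,-1 \right)} = 2 \cdot 0 \cdot 6 \cdot 1 \left(-3 + 3\right) = 0 \cdot 6 \cdot 0 = 0 \cdot 0 = 0$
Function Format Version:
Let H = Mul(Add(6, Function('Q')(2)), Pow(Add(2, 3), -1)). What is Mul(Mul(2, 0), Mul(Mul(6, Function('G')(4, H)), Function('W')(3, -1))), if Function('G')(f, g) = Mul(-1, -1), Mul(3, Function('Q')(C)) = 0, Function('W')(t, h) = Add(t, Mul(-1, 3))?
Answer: 0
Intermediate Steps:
Function('W')(t, h) = Add(-3, t) (Function('W')(t, h) = Add(t, -3) = Add(-3, t))
Function('Q')(C) = 0 (Function('Q')(C) = Mul(Rational(1, 3), 0) = 0)
H = Rational(6, 5) (H = Mul(Add(6, 0), Pow(Add(2, 3), -1)) = Mul(6, Pow(5, -1)) = Mul(6, Rational(1, 5)) = Rational(6, 5) ≈ 1.2000)
Function('G')(f, g) = 1
Mul(Mul(2, 0), Mul(Mul(6, Function('G')(4, H)), Function('W')(3, -1))) = Mul(Mul(2, 0), Mul(Mul(6, 1), Add(-3, 3))) = Mul(0, Mul(6, 0)) = Mul(0, 0) = 0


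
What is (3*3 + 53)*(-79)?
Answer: -4898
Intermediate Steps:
(3*3 + 53)*(-79) = (9 + 53)*(-79) = 62*(-79) = -4898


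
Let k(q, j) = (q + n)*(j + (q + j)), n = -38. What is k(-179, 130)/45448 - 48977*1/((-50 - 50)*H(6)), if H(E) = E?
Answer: 138460031/1704300 ≈ 81.242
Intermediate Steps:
k(q, j) = (-38 + q)*(q + 2*j) (k(q, j) = (q - 38)*(j + (q + j)) = (-38 + q)*(j + (j + q)) = (-38 + q)*(q + 2*j))
k(-179, 130)/45448 - 48977*1/((-50 - 50)*H(6)) = ((-179)**2 - 76*130 - 38*(-179) + 2*130*(-179))/45448 - 48977*1/(6*(-50 - 50)) = (32041 - 9880 + 6802 - 46540)*(1/45448) - 48977/((-100*6)) = -17577*1/45448 - 48977/(-600) = -17577/45448 - 48977*(-1/600) = -17577/45448 + 48977/600 = 138460031/1704300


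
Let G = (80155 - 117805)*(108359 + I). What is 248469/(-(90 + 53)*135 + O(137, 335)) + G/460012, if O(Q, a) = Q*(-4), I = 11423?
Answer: -22411801313382/2283154559 ≈ -9816.2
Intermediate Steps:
O(Q, a) = -4*Q
G = -4509792300 (G = (80155 - 117805)*(108359 + 11423) = -37650*119782 = -4509792300)
248469/(-(90 + 53)*135 + O(137, 335)) + G/460012 = 248469/(-(90 + 53)*135 - 4*137) - 4509792300/460012 = 248469/(-143*135 - 548) - 4509792300*1/460012 = 248469/(-1*19305 - 548) - 1127448075/115003 = 248469/(-19305 - 548) - 1127448075/115003 = 248469/(-19853) - 1127448075/115003 = 248469*(-1/19853) - 1127448075/115003 = -248469/19853 - 1127448075/115003 = -22411801313382/2283154559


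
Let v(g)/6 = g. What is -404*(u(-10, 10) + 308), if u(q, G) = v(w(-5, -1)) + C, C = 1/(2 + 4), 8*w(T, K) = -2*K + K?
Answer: -374407/3 ≈ -1.2480e+5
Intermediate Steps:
w(T, K) = -K/8 (w(T, K) = (-2*K + K)/8 = (-K)/8 = -K/8)
v(g) = 6*g
C = ⅙ (C = 1/6 = ⅙ ≈ 0.16667)
u(q, G) = 11/12 (u(q, G) = 6*(-⅛*(-1)) + ⅙ = 6*(⅛) + ⅙ = ¾ + ⅙ = 11/12)
-404*(u(-10, 10) + 308) = -404*(11/12 + 308) = -404*3707/12 = -374407/3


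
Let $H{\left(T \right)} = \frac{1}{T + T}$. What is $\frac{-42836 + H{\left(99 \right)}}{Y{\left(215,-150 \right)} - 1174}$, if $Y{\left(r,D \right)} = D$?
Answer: $\frac{8481527}{262152} \approx 32.353$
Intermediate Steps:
$H{\left(T \right)} = \frac{1}{2 T}$
$\frac{-42836 + H{\left(99 \right)}}{Y{\left(215,-150 \right)} - 1174} = \frac{-42836 + \frac{1}{2 \cdot 99}}{-150 - 1174} = \frac{-42836 + \frac{1}{2} \cdot \frac{1}{99}}{-1324} = \left(-42836 + \frac{1}{198}\right) \left(- \frac{1}{1324}\right) = \left(- \frac{8481527}{198}\right) \left(- \frac{1}{1324}\right) = \frac{8481527}{262152}$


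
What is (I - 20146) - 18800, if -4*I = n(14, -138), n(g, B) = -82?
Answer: -77851/2 ≈ -38926.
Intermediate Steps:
I = 41/2 (I = -1/4*(-82) = 41/2 ≈ 20.500)
(I - 20146) - 18800 = (41/2 - 20146) - 18800 = -40251/2 - 18800 = -77851/2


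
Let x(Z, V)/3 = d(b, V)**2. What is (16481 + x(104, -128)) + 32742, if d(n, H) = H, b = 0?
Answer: 98375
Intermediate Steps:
x(Z, V) = 3*V**2
(16481 + x(104, -128)) + 32742 = (16481 + 3*(-128)**2) + 32742 = (16481 + 3*16384) + 32742 = (16481 + 49152) + 32742 = 65633 + 32742 = 98375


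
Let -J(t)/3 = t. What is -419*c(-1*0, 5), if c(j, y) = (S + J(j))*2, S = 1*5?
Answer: -4190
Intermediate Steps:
J(t) = -3*t
S = 5
c(j, y) = 10 - 6*j (c(j, y) = (5 - 3*j)*2 = 10 - 6*j)
-419*c(-1*0, 5) = -419*(10 - (-6)*0) = -419*(10 - 6*0) = -419*(10 + 0) = -419*10 = -4190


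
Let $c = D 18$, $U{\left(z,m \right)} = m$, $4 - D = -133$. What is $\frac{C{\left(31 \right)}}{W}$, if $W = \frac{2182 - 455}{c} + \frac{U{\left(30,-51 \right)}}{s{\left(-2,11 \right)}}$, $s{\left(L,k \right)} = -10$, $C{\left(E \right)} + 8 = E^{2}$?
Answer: $\frac{5875245}{35759} \approx 164.3$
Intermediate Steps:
$D = 137$ ($D = 4 - -133 = 4 + 133 = 137$)
$C{\left(E \right)} = -8 + E^{2}$
$c = 2466$ ($c = 137 \cdot 18 = 2466$)
$W = \frac{35759}{6165}$ ($W = \frac{2182 - 455}{2466} - \frac{51}{-10} = \left(2182 - 455\right) \frac{1}{2466} - - \frac{51}{10} = 1727 \cdot \frac{1}{2466} + \frac{51}{10} = \frac{1727}{2466} + \frac{51}{10} = \frac{35759}{6165} \approx 5.8003$)
$\frac{C{\left(31 \right)}}{W} = \frac{-8 + 31^{2}}{\frac{35759}{6165}} = \left(-8 + 961\right) \frac{6165}{35759} = 953 \cdot \frac{6165}{35759} = \frac{5875245}{35759}$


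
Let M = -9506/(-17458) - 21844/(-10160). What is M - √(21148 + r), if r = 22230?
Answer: 67201/24940 - 23*√82 ≈ -205.58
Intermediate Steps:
M = 67201/24940 (M = -9506*(-1/17458) - 21844*(-1/10160) = 679/1247 + 43/20 = 67201/24940 ≈ 2.6945)
M - √(21148 + r) = 67201/24940 - √(21148 + 22230) = 67201/24940 - √43378 = 67201/24940 - 23*√82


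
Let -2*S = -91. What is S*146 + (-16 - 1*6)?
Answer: 6621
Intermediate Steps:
S = 91/2 (S = -1/2*(-91) = 91/2 ≈ 45.500)
S*146 + (-16 - 1*6) = (91/2)*146 + (-16 - 1*6) = 6643 + (-16 - 6) = 6643 - 22 = 6621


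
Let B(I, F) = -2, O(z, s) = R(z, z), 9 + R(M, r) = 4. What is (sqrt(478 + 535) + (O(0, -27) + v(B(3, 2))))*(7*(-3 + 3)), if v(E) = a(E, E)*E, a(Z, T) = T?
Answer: 0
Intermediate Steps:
R(M, r) = -5 (R(M, r) = -9 + 4 = -5)
O(z, s) = -5
v(E) = E**2 (v(E) = E*E = E**2)
(sqrt(478 + 535) + (O(0, -27) + v(B(3, 2))))*(7*(-3 + 3)) = (sqrt(478 + 535) + (-5 + (-2)**2))*(7*(-3 + 3)) = (sqrt(1013) + (-5 + 4))*(7*0) = (sqrt(1013) - 1)*0 = (-1 + sqrt(1013))*0 = 0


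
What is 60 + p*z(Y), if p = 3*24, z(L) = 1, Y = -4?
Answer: 132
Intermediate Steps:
p = 72
60 + p*z(Y) = 60 + 72*1 = 60 + 72 = 132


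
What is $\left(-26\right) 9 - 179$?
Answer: $-413$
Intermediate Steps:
$\left(-26\right) 9 - 179 = -234 - 179 = -413$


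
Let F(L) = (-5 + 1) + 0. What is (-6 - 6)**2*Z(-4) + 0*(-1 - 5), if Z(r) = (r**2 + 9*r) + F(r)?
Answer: -3456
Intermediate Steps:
F(L) = -4 (F(L) = -4 + 0 = -4)
Z(r) = -4 + r**2 + 9*r (Z(r) = (r**2 + 9*r) - 4 = -4 + r**2 + 9*r)
(-6 - 6)**2*Z(-4) + 0*(-1 - 5) = (-6 - 6)**2*(-4 + (-4)**2 + 9*(-4)) + 0*(-1 - 5) = (-12)**2*(-4 + 16 - 36) + 0*(-6) = 144*(-24) + 0 = -3456 + 0 = -3456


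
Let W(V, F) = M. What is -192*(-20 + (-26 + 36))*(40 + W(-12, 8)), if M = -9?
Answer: 59520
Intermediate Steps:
W(V, F) = -9
-192*(-20 + (-26 + 36))*(40 + W(-12, 8)) = -192*(-20 + (-26 + 36))*(40 - 9) = -192*(-20 + 10)*31 = -(-1920)*31 = -192*(-310) = 59520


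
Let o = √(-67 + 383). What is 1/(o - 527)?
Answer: -527/277413 - 2*√79/277413 ≈ -0.0019638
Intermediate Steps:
o = 2*√79 (o = √316 = 2*√79 ≈ 17.776)
1/(o - 527) = 1/(2*√79 - 527) = 1/(-527 + 2*√79)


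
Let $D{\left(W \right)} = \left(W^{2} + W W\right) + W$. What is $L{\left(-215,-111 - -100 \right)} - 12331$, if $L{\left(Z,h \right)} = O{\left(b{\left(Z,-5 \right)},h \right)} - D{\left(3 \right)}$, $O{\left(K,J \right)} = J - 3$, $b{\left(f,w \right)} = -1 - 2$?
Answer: $-12366$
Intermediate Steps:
$b{\left(f,w \right)} = -3$ ($b{\left(f,w \right)} = -1 - 2 = -3$)
$D{\left(W \right)} = W + 2 W^{2}$ ($D{\left(W \right)} = \left(W^{2} + W^{2}\right) + W = 2 W^{2} + W = W + 2 W^{2}$)
$O{\left(K,J \right)} = -3 + J$ ($O{\left(K,J \right)} = J - 3 = -3 + J$)
$L{\left(Z,h \right)} = -24 + h$ ($L{\left(Z,h \right)} = \left(-3 + h\right) - 3 \left(1 + 2 \cdot 3\right) = \left(-3 + h\right) - 3 \left(1 + 6\right) = \left(-3 + h\right) - 3 \cdot 7 = \left(-3 + h\right) - 21 = -24 + h$)
$L{\left(-215,-111 - -100 \right)} - 12331 = \left(-24 - 11\right) - 12331 = -35 - 12331 = -12366$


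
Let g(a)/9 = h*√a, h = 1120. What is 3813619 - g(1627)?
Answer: 3813619 - 10080*√1627 ≈ 3.4070e+6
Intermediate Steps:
g(a) = 10080*√a (g(a) = 9*(1120*√a) = 10080*√a)
3813619 - g(1627) = 3813619 - 10080*√1627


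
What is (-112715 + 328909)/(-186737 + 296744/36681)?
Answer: -7930212114/6849403153 ≈ -1.1578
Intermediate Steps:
(-112715 + 328909)/(-186737 + 296744/36681) = 216194/(-186737 + 296744*(1/36681)) = 216194/(-186737 + 296744/36681) = 216194/(-6849403153/36681) = 216194*(-36681/6849403153) = -7930212114/6849403153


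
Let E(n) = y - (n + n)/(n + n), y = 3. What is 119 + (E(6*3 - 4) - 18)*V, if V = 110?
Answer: -1641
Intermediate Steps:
E(n) = 2 (E(n) = 3 - (n + n)/(n + n) = 3 - 2*n/(2*n) = 3 - 2*n*1/(2*n) = 3 - 1*1 = 3 - 1 = 2)
119 + (E(6*3 - 4) - 18)*V = 119 + (2 - 18)*110 = 119 - 16*110 = 119 - 1760 = -1641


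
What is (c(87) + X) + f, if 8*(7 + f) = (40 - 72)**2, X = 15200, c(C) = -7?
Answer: 15314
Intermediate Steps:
f = 121 (f = -7 + (40 - 72)**2/8 = -7 + (1/8)*(-32)**2 = -7 + (1/8)*1024 = -7 + 128 = 121)
(c(87) + X) + f = (-7 + 15200) + 121 = 15193 + 121 = 15314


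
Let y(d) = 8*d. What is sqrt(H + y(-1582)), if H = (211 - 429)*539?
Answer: 3*I*sqrt(14462) ≈ 360.77*I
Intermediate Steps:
H = -117502 (H = -218*539 = -117502)
sqrt(H + y(-1582)) = sqrt(-117502 + 8*(-1582)) = sqrt(-117502 - 12656) = sqrt(-130158) = 3*I*sqrt(14462)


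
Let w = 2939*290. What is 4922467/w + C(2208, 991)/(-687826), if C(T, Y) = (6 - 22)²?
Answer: 1692791297691/293120489030 ≈ 5.7751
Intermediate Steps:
w = 852310
C(T, Y) = 256 (C(T, Y) = (-16)² = 256)
4922467/w + C(2208, 991)/(-687826) = 4922467/852310 + 256/(-687826) = 4922467*(1/852310) + 256*(-1/687826) = 4922467/852310 - 128/343913 = 1692791297691/293120489030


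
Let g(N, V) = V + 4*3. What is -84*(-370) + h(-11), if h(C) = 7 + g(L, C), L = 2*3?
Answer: 31088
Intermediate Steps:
L = 6
g(N, V) = 12 + V (g(N, V) = V + 12 = 12 + V)
h(C) = 19 + C (h(C) = 7 + (12 + C) = 19 + C)
-84*(-370) + h(-11) = -84*(-370) + (19 - 11) = 31080 + 8 = 31088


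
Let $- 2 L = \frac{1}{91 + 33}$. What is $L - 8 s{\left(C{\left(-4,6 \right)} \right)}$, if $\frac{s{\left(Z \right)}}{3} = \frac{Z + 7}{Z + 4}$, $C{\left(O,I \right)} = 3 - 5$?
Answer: $- \frac{14881}{248} \approx -60.004$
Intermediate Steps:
$C{\left(O,I \right)} = -2$
$L = - \frac{1}{248}$ ($L = - \frac{1}{2 \left(91 + 33\right)} = - \frac{1}{2 \cdot 124} = \left(- \frac{1}{2}\right) \frac{1}{124} = - \frac{1}{248} \approx -0.0040323$)
$s{\left(Z \right)} = \frac{3 \left(7 + Z\right)}{4 + Z}$ ($s{\left(Z \right)} = 3 \frac{Z + 7}{Z + 4} = 3 \frac{7 + Z}{4 + Z} = \frac{3 \left(7 + Z\right)}{4 + Z}$)
$L - 8 s{\left(C{\left(-4,6 \right)} \right)} = - \frac{1}{248} - 8 \frac{3 \left(7 - 2\right)}{4 - 2} = - \frac{1}{248} - 8 \cdot 3 \cdot \frac{1}{2} \cdot 5 = - \frac{1}{248} - 60 = - \frac{14881}{248}$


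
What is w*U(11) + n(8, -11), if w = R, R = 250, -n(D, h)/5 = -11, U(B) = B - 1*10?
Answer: 305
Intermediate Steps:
U(B) = -10 + B (U(B) = B - 10 = -10 + B)
n(D, h) = 55 (n(D, h) = -5*(-11) = 55)
w = 250
w*U(11) + n(8, -11) = 250*(-10 + 11) + 55 = 250*1 + 55 = 250 + 55 = 305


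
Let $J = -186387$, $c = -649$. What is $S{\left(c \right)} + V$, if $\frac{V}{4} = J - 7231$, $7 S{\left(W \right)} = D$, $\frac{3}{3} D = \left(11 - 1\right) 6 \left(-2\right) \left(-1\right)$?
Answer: $- \frac{5421184}{7} \approx -7.7446 \cdot 10^{5}$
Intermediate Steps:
$D = 120$ ($D = \left(11 - 1\right) 6 \left(-2\right) \left(-1\right) = 10 \left(\left(-12\right) \left(-1\right)\right) = 10 \cdot 12 = 120$)
$S{\left(W \right)} = \frac{120}{7}$ ($S{\left(W \right)} = \frac{1}{7} \cdot 120 = \frac{120}{7}$)
$V = -774472$ ($V = 4 \left(-186387 - 7231\right) = 4 \left(-193618\right) = -774472$)
$S{\left(c \right)} + V = \frac{120}{7} - 774472 = - \frac{5421184}{7}$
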